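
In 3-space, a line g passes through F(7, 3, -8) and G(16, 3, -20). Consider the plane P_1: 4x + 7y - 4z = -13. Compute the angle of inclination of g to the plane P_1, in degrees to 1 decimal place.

38.5

A direction vector for g is G − F = (9, 0, -12).
sin θ = |n·v| / (|n||v|) = |84| / (√81 · √225) = 0.62222.
θ ≈ 38.5°.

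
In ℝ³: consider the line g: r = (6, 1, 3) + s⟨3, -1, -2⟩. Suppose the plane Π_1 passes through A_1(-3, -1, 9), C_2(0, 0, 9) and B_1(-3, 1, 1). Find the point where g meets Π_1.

(3, 2, 5)

A_1C_2 = (3, 1, 0), A_1B_1 = (0, 2, -8); a normal to Π_1 is A_1C_2 × A_1B_1 = (-8, 24, 6).
Using A_1: Π_1 has equation -8x + 24y + 6z = 54.
Substitute r = (6, 1, 3) + t(3, -1, -2) into the plane: -6 + (-60)t = 54, so t = -1.
Intersection: (6, 1, 3) + (-1)·(3, -1, -2) = (3, 2, 5).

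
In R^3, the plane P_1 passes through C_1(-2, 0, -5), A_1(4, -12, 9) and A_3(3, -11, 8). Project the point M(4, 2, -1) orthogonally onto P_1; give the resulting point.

(3, -2, -4)

C_1A_1 = (6, -12, 14), C_1A_3 = (5, -11, 13); a normal to P_1 is C_1A_1 × C_1A_3 = (-2, -8, -6).
Using C_1: P_1 has equation -2x - 8y - 6z = 34.
Foot = M − λn with λ = (n·M − d)/|n|² = (-18 − 34)/104 = -1/2.
Foot = (4, 2, -1) − (-1/2)·(-2, -8, -6) = (3, -2, -4).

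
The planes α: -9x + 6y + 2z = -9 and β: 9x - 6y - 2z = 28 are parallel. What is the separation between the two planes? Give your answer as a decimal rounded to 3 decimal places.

1.727

Rescale β by 1/(-1): -9x + 6y + 2z = -28. Then distance = |-9 − (-28)| / √121 ≈ 1.727.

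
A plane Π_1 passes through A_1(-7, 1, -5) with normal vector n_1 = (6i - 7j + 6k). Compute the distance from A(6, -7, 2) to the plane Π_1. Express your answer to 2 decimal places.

16.00

Π_1: n_1·r = n_1·A_1 gives 6x - 7y + 6z = -79.
n·A − d = (6)·(6) + (-7)·(-7) + (6)·(2) − (-79) = 176; |n| = √121.
Distance = |176| / √121 = 176/√121 ≈ 16.00.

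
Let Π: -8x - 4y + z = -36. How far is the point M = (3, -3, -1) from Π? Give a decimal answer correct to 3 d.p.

2.556

n·M − d = (-8)·(3) + (-4)·(-3) + (1)·(-1) − (-36) = 23; |n| = √81.
Distance = |23| / √81 = 23/√81 ≈ 2.556.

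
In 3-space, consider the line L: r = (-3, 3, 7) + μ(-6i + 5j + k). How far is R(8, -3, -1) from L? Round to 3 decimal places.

Taking (-3, 3, 7) on L with direction v = (-6, 5, 1): w = R − (-3, 3, 7) = (11, -6, -8), and w × v = (34, 37, 19).
Distance = |w × v| / |v| = √2886 / √62 ≈ 6.823.

6.823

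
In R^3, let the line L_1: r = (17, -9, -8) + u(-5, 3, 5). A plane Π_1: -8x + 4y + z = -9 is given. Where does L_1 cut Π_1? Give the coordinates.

(2, 0, 7)

Substitute r = (17, -9, -8) + t(-5, 3, 5) into the plane: -180 + 57t = -9, so t = 3.
Intersection: (17, -9, -8) + 3·(-5, 3, 5) = (2, 0, 7).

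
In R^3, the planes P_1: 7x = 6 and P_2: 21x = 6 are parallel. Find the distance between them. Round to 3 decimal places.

0.571

Rescale P_2 by 1/3: 7x = 2. Then distance = |6 − 2| / √49 ≈ 0.571.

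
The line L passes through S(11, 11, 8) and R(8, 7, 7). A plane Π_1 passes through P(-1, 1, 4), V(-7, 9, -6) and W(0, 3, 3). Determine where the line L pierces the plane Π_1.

A direction vector for L is R − S = (-3, -4, -1).
PV = (-6, 8, -10), PW = (1, 2, -1); a normal to Π_1 is PV × PW = (12, -16, -20).
Using P: Π_1 has equation 12x - 16y - 20z = -108.
Substitute r = (11, 11, 8) + t(-3, -4, -1) into the plane: -204 + 48t = -108, so t = 2.
Intersection: (11, 11, 8) + 2·(-3, -4, -1) = (5, 3, 6).

(5, 3, 6)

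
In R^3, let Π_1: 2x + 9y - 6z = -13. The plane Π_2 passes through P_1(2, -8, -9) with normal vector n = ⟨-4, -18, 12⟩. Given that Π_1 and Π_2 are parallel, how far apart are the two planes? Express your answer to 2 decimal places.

0.09

Π_2: n·r = n·P_1 gives -4x - 18y + 12z = 28.
Rescale Π_2 by 1/(-2): 2x + 9y - 6z = -14. Then distance = |-13 − (-14)| / √121 ≈ 0.09.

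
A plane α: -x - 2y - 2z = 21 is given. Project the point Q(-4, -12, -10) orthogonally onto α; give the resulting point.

Foot = Q − λn with λ = (n·Q − d)/|n|² = (48 − 21)/9 = 3.
Foot = (-4, -12, -10) − 3·(-1, -2, -2) = (-1, -6, -4).

(-1, -6, -4)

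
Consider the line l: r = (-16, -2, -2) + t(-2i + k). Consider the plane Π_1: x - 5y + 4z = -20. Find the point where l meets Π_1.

(-10, -2, -5)

Substitute r = (-16, -2, -2) + t(-2, 0, 1) into the plane: -14 + 2t = -20, so t = -3.
Intersection: (-16, -2, -2) + (-3)·(-2, 0, 1) = (-10, -2, -5).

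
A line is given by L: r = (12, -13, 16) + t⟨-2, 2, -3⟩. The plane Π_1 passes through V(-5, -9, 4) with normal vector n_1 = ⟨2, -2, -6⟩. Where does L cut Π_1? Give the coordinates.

(6, -7, 7)

Π_1: n_1·r = n_1·V gives 2x - 2y - 6z = -16.
Substitute r = (12, -13, 16) + t(-2, 2, -3) into the plane: -46 + 10t = -16, so t = 3.
Intersection: (12, -13, 16) + 3·(-2, 2, -3) = (6, -7, 7).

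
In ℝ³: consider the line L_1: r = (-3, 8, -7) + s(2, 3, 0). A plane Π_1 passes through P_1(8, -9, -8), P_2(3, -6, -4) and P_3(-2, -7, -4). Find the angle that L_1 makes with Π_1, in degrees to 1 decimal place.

P_1P_2 = (-5, 3, 4), P_1P_3 = (-10, 2, 4); a normal to Π_1 is P_1P_2 × P_1P_3 = (4, -20, 20).
Using P_1: Π_1 has equation 4x - 20y + 20z = 52.
sin θ = |n·v| / (|n||v|) = |-52| / (√816 · √13) = 0.50488.
θ ≈ 30.3°.

30.3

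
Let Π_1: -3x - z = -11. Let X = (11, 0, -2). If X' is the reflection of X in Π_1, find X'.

λ = (n·X − d)/|n|² = (-31 − (-11))/10 = -2.
Reflection = X − 2λn = (11, 0, -2) − (-4)·(-3, 0, -1) = (-1, 0, -6).

(-1, 0, -6)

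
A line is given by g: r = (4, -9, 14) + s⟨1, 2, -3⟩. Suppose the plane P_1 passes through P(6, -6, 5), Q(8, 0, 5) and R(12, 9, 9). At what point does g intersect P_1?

(7, -3, 5)

PQ = (2, 6, 0), PR = (6, 15, 4); a normal to P_1 is PQ × PR = (24, -8, -6).
Using P: P_1 has equation 24x - 8y - 6z = 162.
Substitute r = (4, -9, 14) + t(1, 2, -3) into the plane: 84 + 26t = 162, so t = 3.
Intersection: (4, -9, 14) + 3·(1, 2, -3) = (7, -3, 5).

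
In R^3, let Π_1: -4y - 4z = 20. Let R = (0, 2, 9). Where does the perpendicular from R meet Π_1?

Foot = R − λn with λ = (n·R − d)/|n|² = (-44 − 20)/32 = -2.
Foot = (0, 2, 9) − (-2)·(0, -4, -4) = (0, -6, 1).

(0, -6, 1)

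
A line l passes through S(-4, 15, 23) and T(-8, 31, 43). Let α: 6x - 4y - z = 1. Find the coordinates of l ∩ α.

A direction vector for l is T − S = (-4, 16, 20).
Substitute r = (-4, 15, 23) + t(-4, 16, 20) into the plane: -107 + (-108)t = 1, so t = -1.
Intersection: (-4, 15, 23) + (-1)·(-4, 16, 20) = (0, -1, 3).

(0, -1, 3)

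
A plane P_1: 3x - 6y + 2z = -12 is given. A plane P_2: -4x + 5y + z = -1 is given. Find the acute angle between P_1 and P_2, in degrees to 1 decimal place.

28.1

cos θ = |n₁·n₂| / (|n₁||n₂|) = |-40| / (√49 · √42).
θ = arccos(0.88173) ≈ 28.1°.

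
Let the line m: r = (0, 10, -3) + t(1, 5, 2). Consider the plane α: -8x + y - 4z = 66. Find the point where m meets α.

(-4, -10, -11)

Substitute r = (0, 10, -3) + t(1, 5, 2) into the plane: 22 + (-11)t = 66, so t = -4.
Intersection: (0, 10, -3) + (-4)·(1, 5, 2) = (-4, -10, -11).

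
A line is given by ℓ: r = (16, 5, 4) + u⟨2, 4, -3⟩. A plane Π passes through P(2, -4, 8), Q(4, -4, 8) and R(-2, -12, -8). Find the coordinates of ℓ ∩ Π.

(12, -3, 10)

PQ = (2, 0, 0), PR = (-4, -8, -16); a normal to Π is PQ × PR = (0, 32, -16).
Using P: Π has equation 32y - 16z = -256.
Substitute r = (16, 5, 4) + t(2, 4, -3) into the plane: 96 + 176t = -256, so t = -2.
Intersection: (16, 5, 4) + (-2)·(2, 4, -3) = (12, -3, 10).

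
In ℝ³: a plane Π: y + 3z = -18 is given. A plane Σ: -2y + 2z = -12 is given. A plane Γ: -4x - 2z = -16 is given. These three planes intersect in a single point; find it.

(7, 0, -6)

Solving the 3×3 linear system y + 3z = -18, -2y + 2z = -12, -4x - 2z = -16 (e.g. by elimination or Cramer's rule, determinant = -32) gives (7, 0, -6).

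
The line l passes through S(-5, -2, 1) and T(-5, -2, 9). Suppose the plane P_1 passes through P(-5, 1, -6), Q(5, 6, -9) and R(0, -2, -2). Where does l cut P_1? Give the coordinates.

A direction vector for l is T − S = (0, 0, 8).
PQ = (10, 5, -3), PR = (5, -3, 4); a normal to P_1 is PQ × PR = (11, -55, -55).
Using P: P_1 has equation 11x - 55y - 55z = 220.
Substitute r = (-5, -2, 1) + t(0, 0, 8) into the plane: 0 + (-440)t = 220, so t = -1/2.
Intersection: (-5, -2, 1) + (-1/2)·(0, 0, 8) = (-5, -2, -3).

(-5, -2, -3)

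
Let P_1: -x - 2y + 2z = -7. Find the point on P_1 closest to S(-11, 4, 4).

(-9, 8, 0)

Foot = S − λn with λ = (n·S − d)/|n|² = (11 − (-7))/9 = 2.
Foot = (-11, 4, 4) − 2·(-1, -2, 2) = (-9, 8, 0).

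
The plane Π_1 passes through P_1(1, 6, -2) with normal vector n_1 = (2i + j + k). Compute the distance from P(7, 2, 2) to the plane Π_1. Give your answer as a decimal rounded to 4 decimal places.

4.8990

Π_1: n_1·r = n_1·P_1 gives 2x + y + z = 6.
n·P − d = (2)·(7) + (1)·(2) + (1)·(2) − 6 = 12; |n| = √6.
Distance = |12| / √6 = 12/√6 ≈ 4.8990.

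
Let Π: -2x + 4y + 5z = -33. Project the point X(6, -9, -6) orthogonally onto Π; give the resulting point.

(4, -5, -1)

Foot = X − λn with λ = (n·X − d)/|n|² = (-78 − (-33))/45 = -1.
Foot = (6, -9, -6) − (-1)·(-2, 4, 5) = (4, -5, -1).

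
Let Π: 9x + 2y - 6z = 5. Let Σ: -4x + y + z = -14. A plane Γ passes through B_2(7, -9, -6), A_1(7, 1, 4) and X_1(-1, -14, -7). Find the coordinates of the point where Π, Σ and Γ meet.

B_2A_1 = (0, 10, 10), B_2X_1 = (-8, -5, -1); a normal to Γ is B_2A_1 × B_2X_1 = (40, -80, 80).
Using B_2: Γ has equation 40x - 80y + 80z = 520.
Solving the 3×3 linear system 9x + 2y - 6z = 5, -4x + y + z = -14, 40x - 80y + 80z = 520 (e.g. by elimination or Cramer's rule, determinant = 480) gives (1, -8, -2).

(1, -8, -2)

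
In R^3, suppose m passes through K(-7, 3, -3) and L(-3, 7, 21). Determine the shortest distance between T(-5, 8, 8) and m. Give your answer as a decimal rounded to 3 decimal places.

3.125

A direction vector for m is L − K = (4, 4, 24).
Taking (-7, 3, -3) on m with direction v = (4, 4, 24): w = T − (-7, 3, -3) = (2, 5, 11), and w × v = (76, -4, -12).
Distance = |w × v| / |v| = √5936 / √608 ≈ 3.125.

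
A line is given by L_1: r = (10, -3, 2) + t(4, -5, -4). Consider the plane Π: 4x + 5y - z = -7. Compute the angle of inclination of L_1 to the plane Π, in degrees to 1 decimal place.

sin θ = |n·v| / (|n||v|) = |-5| / (√42 · √57) = 0.10219.
θ ≈ 5.9°.

5.9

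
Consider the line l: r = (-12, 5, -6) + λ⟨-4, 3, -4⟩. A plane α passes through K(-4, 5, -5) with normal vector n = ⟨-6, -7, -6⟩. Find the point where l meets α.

α: n·r = n·K gives -6x - 7y - 6z = 19.
Substitute r = (-12, 5, -6) + t(-4, 3, -4) into the plane: 73 + 27t = 19, so t = -2.
Intersection: (-12, 5, -6) + (-2)·(-4, 3, -4) = (-4, -1, 2).

(-4, -1, 2)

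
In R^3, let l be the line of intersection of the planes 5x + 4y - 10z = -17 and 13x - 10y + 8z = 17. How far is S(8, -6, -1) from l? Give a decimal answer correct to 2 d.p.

Direction of l: (5, 4, -10) × (13, -10, 8) = (-68, -170, -102).
A point on l: solving the two plane equations with x = 3 gives (3, 7, 6).
Taking (3, 7, 6) on l with direction v = (-68, -170, -102): w = S − (3, 7, 6) = (5, -13, -7), and w × v = (136, 986, -1734).
Distance = |w × v| / |v| = √3997448 / √43928 ≈ 9.54.

9.54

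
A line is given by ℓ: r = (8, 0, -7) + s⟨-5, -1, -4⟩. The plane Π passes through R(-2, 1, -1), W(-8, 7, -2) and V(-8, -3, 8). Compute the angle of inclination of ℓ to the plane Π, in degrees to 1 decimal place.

59.5

RW = (-6, 6, -1), RV = (-6, -4, 9); a normal to Π is RW × RV = (50, 60, 60).
Using R: Π has equation 50x + 60y + 60z = -100.
sin θ = |n·v| / (|n||v|) = |-550| / (√9700 · √42) = 0.86169.
θ ≈ 59.5°.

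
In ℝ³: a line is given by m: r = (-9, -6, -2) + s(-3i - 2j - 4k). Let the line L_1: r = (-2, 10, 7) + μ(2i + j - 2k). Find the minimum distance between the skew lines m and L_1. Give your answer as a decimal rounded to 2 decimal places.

9.84

Common perpendicular direction n = (-3, -2, -4) × (2, 1, -2) = (8, -14, 1).
With w = (-2, 10, 7) − (-9, -6, -2) = (7, 16, 9), w · n = -159.
Distance = |w · n| / |n| = |-159| / √261 ≈ 9.84.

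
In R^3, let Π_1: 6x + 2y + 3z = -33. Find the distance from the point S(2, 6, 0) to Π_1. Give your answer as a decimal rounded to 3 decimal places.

8.143

n·S − d = (6)·(2) + (2)·(6) + (3)·(0) − (-33) = 57; |n| = √49.
Distance = |57| / √49 = 57/√49 ≈ 8.143.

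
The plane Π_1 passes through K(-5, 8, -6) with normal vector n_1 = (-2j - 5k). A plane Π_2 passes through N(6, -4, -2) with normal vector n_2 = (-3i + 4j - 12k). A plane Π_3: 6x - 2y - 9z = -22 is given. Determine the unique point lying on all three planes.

Π_1: n_1·r = n_1·K gives -2y - 5z = 14.
Π_2: n_2·r = n_2·N gives -3x + 4y - 12z = -10.
Solving the 3×3 linear system -2y - 5z = 14, -3x + 4y - 12z = -10, 6x - 2y - 9z = -22 (e.g. by elimination or Cramer's rule, determinant = 288) gives (-6, -7, 0).

(-6, -7, 0)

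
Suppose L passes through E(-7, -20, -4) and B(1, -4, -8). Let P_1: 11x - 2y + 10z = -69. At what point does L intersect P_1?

(-3, -12, -6)

A direction vector for L is B − E = (8, 16, -4).
Substitute r = (-7, -20, -4) + t(8, 16, -4) into the plane: -77 + 16t = -69, so t = 1/2.
Intersection: (-7, -20, -4) + (1/2)·(8, 16, -4) = (-3, -12, -6).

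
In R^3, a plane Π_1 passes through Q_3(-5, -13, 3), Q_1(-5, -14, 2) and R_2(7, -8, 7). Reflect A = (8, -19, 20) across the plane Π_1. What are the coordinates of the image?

(6, 5, -4)

Q_3Q_1 = (0, -1, -1), Q_3R_2 = (12, 5, 4); a normal to Π_1 is Q_3Q_1 × Q_3R_2 = (1, -12, 12).
Using Q_3: Π_1 has equation x - 12y + 12z = 187.
λ = (n·A − d)/|n|² = (476 − 187)/289 = 1.
Reflection = A − 2λn = (8, -19, 20) − 2·(1, -12, 12) = (6, 5, -4).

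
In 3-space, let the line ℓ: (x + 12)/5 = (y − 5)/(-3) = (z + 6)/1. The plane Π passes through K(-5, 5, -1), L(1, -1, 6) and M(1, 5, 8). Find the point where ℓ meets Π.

(-7, 2, -5)

ℓ has direction (5, -3, 1) through (-12, 5, -6).
KL = (6, -6, 7), KM = (6, 0, 9); a normal to Π is KL × KM = (-54, -12, 36).
Using K: Π has equation -54x - 12y + 36z = 174.
Substitute r = (-12, 5, -6) + t(5, -3, 1) into the plane: 372 + (-198)t = 174, so t = 1.
Intersection: (-12, 5, -6) + 1·(5, -3, 1) = (-7, 2, -5).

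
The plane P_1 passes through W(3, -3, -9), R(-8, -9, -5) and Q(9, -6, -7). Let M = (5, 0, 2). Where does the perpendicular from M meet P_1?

(5, -6, -7)

WR = (-11, -6, 4), WQ = (6, -3, 2); a normal to P_1 is WR × WQ = (0, 46, 69).
Using W: P_1 has equation 46y + 69z = -759.
Foot = M − λn with λ = (n·M − d)/|n|² = (138 − (-759))/6877 = 3/23.
Foot = (5, 0, 2) − (3/23)·(0, 46, 69) = (5, -6, -7).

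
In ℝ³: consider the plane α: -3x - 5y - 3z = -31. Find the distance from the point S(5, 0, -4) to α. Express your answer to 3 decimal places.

4.270

n·S − d = (-3)·(5) + (-5)·(0) + (-3)·(-4) − (-31) = 28; |n| = √43.
Distance = |28| / √43 = 28/√43 ≈ 4.270.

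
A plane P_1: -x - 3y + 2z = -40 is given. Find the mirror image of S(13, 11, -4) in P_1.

(11, 5, 0)

λ = (n·S − d)/|n|² = (-54 − (-40))/14 = -1.
Reflection = S − 2λn = (13, 11, -4) − (-2)·(-1, -3, 2) = (11, 5, 0).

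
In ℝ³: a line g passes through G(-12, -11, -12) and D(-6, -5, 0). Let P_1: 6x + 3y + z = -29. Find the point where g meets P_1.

A direction vector for g is D − G = (6, 6, 12).
Substitute r = (-12, -11, -12) + t(6, 6, 12) into the plane: -117 + 66t = -29, so t = 4/3.
Intersection: (-12, -11, -12) + (4/3)·(6, 6, 12) = (-4, -3, 4).

(-4, -3, 4)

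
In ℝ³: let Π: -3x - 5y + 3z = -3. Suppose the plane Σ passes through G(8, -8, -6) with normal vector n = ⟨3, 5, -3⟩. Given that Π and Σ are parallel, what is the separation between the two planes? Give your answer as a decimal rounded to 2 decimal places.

0.15

Σ: n·r = n·G gives 3x + 5y - 3z = 2.
Rescale Σ by 1/(-1): -3x - 5y + 3z = -2. Then distance = |-3 − (-2)| / √43 ≈ 0.15.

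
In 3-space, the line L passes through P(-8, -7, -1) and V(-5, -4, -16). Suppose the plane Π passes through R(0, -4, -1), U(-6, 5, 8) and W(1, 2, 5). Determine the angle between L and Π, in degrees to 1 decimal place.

54.7

A direction vector for L is V − P = (3, 3, -15).
RU = (-6, 9, 9), RW = (1, 6, 6); a normal to Π is RU × RW = (0, 45, -45).
Using R: Π has equation 45y - 45z = -135.
sin θ = |n·v| / (|n||v|) = |810| / (√4050 · √243) = 0.81650.
θ ≈ 54.7°.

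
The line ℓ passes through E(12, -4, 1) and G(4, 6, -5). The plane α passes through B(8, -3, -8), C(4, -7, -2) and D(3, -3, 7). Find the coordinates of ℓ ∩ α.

A direction vector for ℓ is G − E = (-8, 10, -6).
BC = (-4, -4, 6), BD = (-5, 0, 15); a normal to α is BC × BD = (-60, 30, -20).
Using B: α has equation -60x + 30y - 20z = -410.
Substitute r = (12, -4, 1) + t(-8, 10, -6) into the plane: -860 + 900t = -410, so t = 1/2.
Intersection: (12, -4, 1) + (1/2)·(-8, 10, -6) = (8, 1, -2).

(8, 1, -2)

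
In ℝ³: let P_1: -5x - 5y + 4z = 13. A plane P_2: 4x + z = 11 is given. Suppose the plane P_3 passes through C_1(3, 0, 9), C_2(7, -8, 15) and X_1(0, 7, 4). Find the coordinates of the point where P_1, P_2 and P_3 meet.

C_1C_2 = (4, -8, 6), C_1X_1 = (-3, 7, -5); a normal to P_3 is C_1C_2 × C_1X_1 = (-2, 2, 4).
Using C_1: P_3 has equation -2x + 2y + 4z = 30.
Solving the 3×3 linear system -5x - 5y + 4z = 13, 4x + z = 11, -2x + 2y + 4z = 30 (e.g. by elimination or Cramer's rule, determinant = 132) gives (1, 2, 7).

(1, 2, 7)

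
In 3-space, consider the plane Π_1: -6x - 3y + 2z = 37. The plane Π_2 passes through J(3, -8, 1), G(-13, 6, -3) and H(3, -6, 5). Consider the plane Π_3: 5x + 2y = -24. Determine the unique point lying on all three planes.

JG = (-16, 14, -4), JH = (0, 2, 4); a normal to Π_2 is JG × JH = (64, 64, -32).
Using J: Π_2 has equation 64x + 64y - 32z = -352.
Solving the 3×3 linear system -6x - 3y + 2z = 37, 64x + 64y - 32z = -352, 5x + 2y = -24 (e.g. by elimination or Cramer's rule, determinant = -288) gives (-6, 3, 5).

(-6, 3, 5)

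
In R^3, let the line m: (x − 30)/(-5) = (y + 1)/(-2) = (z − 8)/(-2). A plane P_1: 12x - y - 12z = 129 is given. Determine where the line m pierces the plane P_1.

m has direction (-5, -2, -2) through (30, -1, 8).
Substitute r = (30, -1, 8) + t(-5, -2, -2) into the plane: 265 + (-34)t = 129, so t = 4.
Intersection: (30, -1, 8) + 4·(-5, -2, -2) = (10, -9, 0).

(10, -9, 0)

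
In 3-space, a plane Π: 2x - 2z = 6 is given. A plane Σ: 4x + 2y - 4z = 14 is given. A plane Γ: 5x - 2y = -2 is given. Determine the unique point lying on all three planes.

(0, 1, -3)

Solving the 3×3 linear system 2x - 2z = 6, 4x + 2y - 4z = 14, 5x - 2y = -2 (e.g. by elimination or Cramer's rule, determinant = 20) gives (0, 1, -3).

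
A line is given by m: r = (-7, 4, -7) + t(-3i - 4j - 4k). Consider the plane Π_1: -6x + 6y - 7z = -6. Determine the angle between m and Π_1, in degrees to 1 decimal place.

18.2

sin θ = |n·v| / (|n||v|) = |22| / (√121 · √41) = 0.31235.
θ ≈ 18.2°.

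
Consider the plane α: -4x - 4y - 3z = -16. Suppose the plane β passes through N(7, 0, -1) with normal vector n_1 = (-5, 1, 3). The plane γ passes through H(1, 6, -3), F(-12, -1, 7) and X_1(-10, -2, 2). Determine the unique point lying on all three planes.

(4, 6, -8)

β: n_1·r = n_1·N gives -5x + y + 3z = -38.
HF = (-13, -7, 10), HX_1 = (-11, -8, 5); a normal to γ is HF × HX_1 = (45, -45, 27).
Using H: γ has equation 45x - 45y + 27z = -306.
Solving the 3×3 linear system -4x - 4y - 3z = -16, -5x + y + 3z = -38, 45x - 45y + 27z = -306 (e.g. by elimination or Cramer's rule, determinant = -2268) gives (4, 6, -8).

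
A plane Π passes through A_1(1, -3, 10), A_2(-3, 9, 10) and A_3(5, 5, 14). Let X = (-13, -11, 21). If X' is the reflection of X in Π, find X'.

(5, -5, -9)

A_1A_2 = (-4, 12, 0), A_1A_3 = (4, 8, 4); a normal to Π is A_1A_2 × A_1A_3 = (48, 16, -80).
Using A_1: Π has equation 48x + 16y - 80z = -800.
λ = (n·X − d)/|n|² = (-2480 − (-800))/8960 = -3/16.
Reflection = X − 2λn = (-13, -11, 21) − (-3/8)·(48, 16, -80) = (5, -5, -9).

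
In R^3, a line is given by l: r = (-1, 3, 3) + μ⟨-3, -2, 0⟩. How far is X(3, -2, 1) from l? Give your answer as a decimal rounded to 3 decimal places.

Taking (-1, 3, 3) on l with direction v = (-3, -2, 0): w = X − (-1, 3, 3) = (4, -5, -2), and w × v = (-4, 6, -23).
Distance = |w × v| / |v| = √581 / √13 ≈ 6.685.

6.685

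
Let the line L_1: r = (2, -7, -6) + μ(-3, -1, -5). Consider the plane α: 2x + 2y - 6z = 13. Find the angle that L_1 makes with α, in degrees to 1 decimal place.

34.1

sin θ = |n·v| / (|n||v|) = |22| / (√44 · √35) = 0.56061.
θ ≈ 34.1°.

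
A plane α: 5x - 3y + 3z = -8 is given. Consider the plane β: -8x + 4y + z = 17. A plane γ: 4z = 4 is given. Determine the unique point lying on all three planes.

Solving the 3×3 linear system 5x - 3y + 3z = -8, -8x + 4y + z = 17, 4z = 4 (e.g. by elimination or Cramer's rule, determinant = -16) gives (-1, 2, 1).

(-1, 2, 1)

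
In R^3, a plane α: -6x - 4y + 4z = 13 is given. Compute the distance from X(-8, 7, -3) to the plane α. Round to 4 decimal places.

n·X − d = (-6)·(-8) + (-4)·(7) + (4)·(-3) − 13 = -5; |n| = √68.
Distance = |-5| / √68 = 5/√68 ≈ 0.6063.

0.6063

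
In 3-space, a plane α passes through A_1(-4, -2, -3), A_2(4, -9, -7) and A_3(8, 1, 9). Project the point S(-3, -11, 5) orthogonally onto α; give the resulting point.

(1, -3, -1)

A_1A_2 = (8, -7, -4), A_1A_3 = (12, 3, 12); a normal to α is A_1A_2 × A_1A_3 = (-72, -144, 108).
Using A_1: α has equation -72x - 144y + 108z = 252.
Foot = S − λn with λ = (n·S − d)/|n|² = (2340 − 252)/37584 = 1/18.
Foot = (-3, -11, 5) − (1/18)·(-72, -144, 108) = (1, -3, -1).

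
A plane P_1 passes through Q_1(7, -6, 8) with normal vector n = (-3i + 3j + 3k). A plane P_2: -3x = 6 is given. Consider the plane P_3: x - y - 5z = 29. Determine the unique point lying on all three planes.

(-2, -1, -6)

P_1: n·r = n·Q_1 gives -3x + 3y + 3z = -15.
Solving the 3×3 linear system -3x + 3y + 3z = -15, -3x = 6, x - y - 5z = 29 (e.g. by elimination or Cramer's rule, determinant = -36) gives (-2, -1, -6).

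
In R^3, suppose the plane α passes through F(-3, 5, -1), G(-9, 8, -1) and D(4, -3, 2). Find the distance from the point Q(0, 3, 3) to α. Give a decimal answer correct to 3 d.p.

2.940

FG = (-6, 3, 0), FD = (7, -8, 3); a normal to α is FG × FD = (9, 18, 27).
Using F: α has equation 9x + 18y + 27z = 36.
n·Q − d = (9)·(0) + (18)·(3) + (27)·(3) − 36 = 99; |n| = √1134.
Distance = |99| / √1134 = 99/√1134 ≈ 2.940.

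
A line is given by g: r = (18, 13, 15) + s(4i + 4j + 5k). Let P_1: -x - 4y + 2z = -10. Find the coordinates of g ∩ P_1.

Substitute r = (18, 13, 15) + t(4, 4, 5) into the plane: -40 + (-10)t = -10, so t = -3.
Intersection: (18, 13, 15) + (-3)·(4, 4, 5) = (6, 1, 0).

(6, 1, 0)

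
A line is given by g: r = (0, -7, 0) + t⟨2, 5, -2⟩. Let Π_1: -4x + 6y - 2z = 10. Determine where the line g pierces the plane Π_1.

(4, 3, -4)

Substitute r = (0, -7, 0) + t(2, 5, -2) into the plane: -42 + 26t = 10, so t = 2.
Intersection: (0, -7, 0) + 2·(2, 5, -2) = (4, 3, -4).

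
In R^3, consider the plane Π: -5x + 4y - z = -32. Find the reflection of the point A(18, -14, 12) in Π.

λ = (n·A − d)/|n|² = (-158 − (-32))/42 = -3.
Reflection = A − 2λn = (18, -14, 12) − (-6)·(-5, 4, -1) = (-12, 10, 6).

(-12, 10, 6)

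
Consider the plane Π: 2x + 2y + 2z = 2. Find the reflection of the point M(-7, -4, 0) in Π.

λ = (n·M − d)/|n|² = (-22 − 2)/12 = -2.
Reflection = M − 2λn = (-7, -4, 0) − (-4)·(2, 2, 2) = (1, 4, 8).

(1, 4, 8)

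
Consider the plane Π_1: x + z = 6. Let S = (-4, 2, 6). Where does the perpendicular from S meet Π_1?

(-2, 2, 8)

Foot = S − λn with λ = (n·S − d)/|n|² = (2 − 6)/2 = -2.
Foot = (-4, 2, 6) − (-2)·(1, 0, 1) = (-2, 2, 8).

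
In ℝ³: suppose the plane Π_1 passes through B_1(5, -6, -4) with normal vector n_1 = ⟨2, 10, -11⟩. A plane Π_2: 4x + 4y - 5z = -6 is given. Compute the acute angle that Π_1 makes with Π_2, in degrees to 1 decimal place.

24.6

Π_1: n_1·r = n_1·B_1 gives 2x + 10y - 11z = -6.
cos θ = |n₁·n₂| / (|n₁||n₂|) = |103| / (√225 · √57).
θ = arccos(0.90951) ≈ 24.6°.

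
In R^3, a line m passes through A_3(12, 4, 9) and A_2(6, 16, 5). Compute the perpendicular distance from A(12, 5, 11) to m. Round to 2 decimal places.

2.22

A direction vector for m is A_2 − A_3 = (-6, 12, -4).
Taking (12, 4, 9) on m with direction v = (-6, 12, -4): w = A − (12, 4, 9) = (0, 1, 2), and w × v = (-28, -12, 6).
Distance = |w × v| / |v| = √964 / √196 ≈ 2.22.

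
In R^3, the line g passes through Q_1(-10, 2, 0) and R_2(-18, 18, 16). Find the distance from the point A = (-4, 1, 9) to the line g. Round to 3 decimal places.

10.339

A direction vector for g is R_2 − Q_1 = (-8, 16, 16).
Taking (-10, 2, 0) on g with direction v = (-8, 16, 16): w = A − (-10, 2, 0) = (6, -1, 9), and w × v = (-160, -168, 88).
Distance = |w × v| / |v| = √61568 / √576 ≈ 10.339.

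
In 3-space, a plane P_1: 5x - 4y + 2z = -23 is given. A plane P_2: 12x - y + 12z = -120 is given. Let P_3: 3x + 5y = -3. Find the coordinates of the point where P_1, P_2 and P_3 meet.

(-1, 0, -9)

Solving the 3×3 linear system 5x - 4y + 2z = -23, 12x - y + 12z = -120, 3x + 5y = -3 (e.g. by elimination or Cramer's rule, determinant = -318) gives (-1, 0, -9).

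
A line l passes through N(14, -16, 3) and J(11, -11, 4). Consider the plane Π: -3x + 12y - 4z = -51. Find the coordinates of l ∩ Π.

(5, -1, 6)

A direction vector for l is J − N = (-3, 5, 1).
Substitute r = (14, -16, 3) + t(-3, 5, 1) into the plane: -246 + 65t = -51, so t = 3.
Intersection: (14, -16, 3) + 3·(-3, 5, 1) = (5, -1, 6).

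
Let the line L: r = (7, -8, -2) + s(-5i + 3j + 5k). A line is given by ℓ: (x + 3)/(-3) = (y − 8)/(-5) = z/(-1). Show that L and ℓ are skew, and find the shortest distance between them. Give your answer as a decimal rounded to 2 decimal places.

10.45

ℓ has direction (-3, -5, -1) through (-3, 8, 0).
Common perpendicular direction n = (-5, 3, 5) × (-3, -5, -1) = (22, -20, 34).
With w = (-3, 8, 0) − (7, -8, -2) = (-10, 16, 2), w · n = -472.
Since n ≠ 0 the lines are not parallel, and w · n = -472 ≠ 0 so they do not intersect; hence they are skew.
Distance = |w · n| / |n| = |-472| / √2040 ≈ 10.45.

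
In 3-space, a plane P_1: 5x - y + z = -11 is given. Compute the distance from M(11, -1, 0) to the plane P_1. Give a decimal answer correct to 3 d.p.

12.894

n·M − d = (5)·(11) + (-1)·(-1) + (1)·(0) − (-11) = 67; |n| = √27.
Distance = |67| / √27 = 67/√27 ≈ 12.894.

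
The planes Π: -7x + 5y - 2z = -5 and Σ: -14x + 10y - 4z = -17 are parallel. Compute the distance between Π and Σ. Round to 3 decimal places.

0.396

Rescale Σ by 1/2: -7x + 5y - 2z = -17/2. Then distance = |-5 − (-17/2)| / √78 ≈ 0.396.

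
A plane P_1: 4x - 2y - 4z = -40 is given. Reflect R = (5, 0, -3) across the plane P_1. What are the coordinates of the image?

λ = (n·R − d)/|n|² = (32 − (-40))/36 = 2.
Reflection = R − 2λn = (5, 0, -3) − 4·(4, -2, -4) = (-11, 8, 13).

(-11, 8, 13)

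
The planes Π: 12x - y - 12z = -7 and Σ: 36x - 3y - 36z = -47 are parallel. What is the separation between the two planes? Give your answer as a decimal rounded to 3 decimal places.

Rescale Σ by 1/3: 12x - y - 12z = -47/3. Then distance = |-7 − (-47/3)| / √289 ≈ 0.510.

0.510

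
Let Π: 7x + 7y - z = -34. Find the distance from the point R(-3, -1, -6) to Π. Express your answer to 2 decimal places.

1.21

n·R − d = (7)·(-3) + (7)·(-1) + (-1)·(-6) − (-34) = 12; |n| = √99.
Distance = |12| / √99 = 12/√99 ≈ 1.21.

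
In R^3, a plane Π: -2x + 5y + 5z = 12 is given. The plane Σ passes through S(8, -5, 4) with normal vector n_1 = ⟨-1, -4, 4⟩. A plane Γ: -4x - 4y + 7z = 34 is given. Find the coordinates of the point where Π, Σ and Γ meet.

Σ: n_1·r = n_1·S gives -x - 4y + 4z = 28.
Solving the 3×3 linear system -2x + 5y + 5z = 12, -x - 4y + 4z = 28, -4x - 4y + 7z = 34 (e.g. by elimination or Cramer's rule, determinant = -81) gives (4, -2, 6).

(4, -2, 6)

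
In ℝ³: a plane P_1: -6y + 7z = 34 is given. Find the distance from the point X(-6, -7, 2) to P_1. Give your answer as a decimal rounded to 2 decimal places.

2.39

n·X − d = (0)·(-6) + (-6)·(-7) + (7)·(2) − 34 = 22; |n| = √85.
Distance = |22| / √85 = 22/√85 ≈ 2.39.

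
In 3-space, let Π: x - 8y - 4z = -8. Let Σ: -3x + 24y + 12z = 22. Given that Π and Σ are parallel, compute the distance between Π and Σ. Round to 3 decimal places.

Rescale Σ by 1/(-3): x - 8y - 4z = -22/3. Then distance = |-8 − (-22/3)| / √81 ≈ 0.074.

0.074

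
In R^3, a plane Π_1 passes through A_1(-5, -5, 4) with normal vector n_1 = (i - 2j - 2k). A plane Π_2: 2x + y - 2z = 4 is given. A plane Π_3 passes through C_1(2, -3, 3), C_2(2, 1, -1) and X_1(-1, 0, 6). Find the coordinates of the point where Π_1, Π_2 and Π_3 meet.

Π_1: n_1·r = n_1·A_1 gives x - 2y - 2z = -3.
C_1C_2 = (0, 4, -4), C_1X_1 = (-3, 3, 3); a normal to Π_3 is C_1C_2 × C_1X_1 = (24, 12, 12).
Using C_1: Π_3 has equation 24x + 12y + 12z = 48.
Solving the 3×3 linear system x - 2y - 2z = -3, 2x + y - 2z = 4, 24x + 12y + 12z = 48 (e.g. by elimination or Cramer's rule, determinant = 180) gives (1, 2, 0).

(1, 2, 0)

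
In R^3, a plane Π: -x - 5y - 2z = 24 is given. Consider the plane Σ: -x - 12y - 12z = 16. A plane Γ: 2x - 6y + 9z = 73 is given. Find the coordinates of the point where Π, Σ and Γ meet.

Solving the 3×3 linear system -x - 5y - 2z = 24, -x - 12y - 12z = 16, 2x - 6y + 9z = 73 (e.g. by elimination or Cramer's rule, determinant = 195) gives (-4, -6, 5).

(-4, -6, 5)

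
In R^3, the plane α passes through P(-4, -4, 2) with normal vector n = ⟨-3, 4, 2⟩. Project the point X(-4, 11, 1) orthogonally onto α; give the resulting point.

α: n·r = n·P gives -3x + 4y + 2z = 0.
Foot = X − λn with λ = (n·X − d)/|n|² = (58 − 0)/29 = 2.
Foot = (-4, 11, 1) − 2·(-3, 4, 2) = (2, 3, -3).

(2, 3, -3)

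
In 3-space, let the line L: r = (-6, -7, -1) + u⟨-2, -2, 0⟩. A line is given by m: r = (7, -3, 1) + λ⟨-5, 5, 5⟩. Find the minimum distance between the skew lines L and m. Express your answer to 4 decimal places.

Common perpendicular direction n = (-2, -2, 0) × (-5, 5, 5) = (-10, 10, -20).
With w = (7, -3, 1) − (-6, -7, -1) = (13, 4, 2), w · n = -130.
Distance = |w · n| / |n| = |-130| / √600 ≈ 5.3072.

5.3072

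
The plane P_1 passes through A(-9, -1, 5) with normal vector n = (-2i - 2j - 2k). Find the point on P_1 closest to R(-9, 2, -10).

(-5, 6, -6)

P_1: n·r = n·A gives -2x - 2y - 2z = 10.
Foot = R − λn with λ = (n·R − d)/|n|² = (34 − 10)/12 = 2.
Foot = (-9, 2, -10) − 2·(-2, -2, -2) = (-5, 6, -6).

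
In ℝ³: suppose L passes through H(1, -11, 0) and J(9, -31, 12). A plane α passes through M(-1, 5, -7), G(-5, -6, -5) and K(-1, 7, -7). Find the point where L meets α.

A direction vector for L is J − H = (8, -20, 12).
MG = (-4, -11, 2), MK = (0, 2, 0); a normal to α is MG × MK = (-4, 0, -8).
Using M: α has equation -4x - 8z = 60.
Substitute r = (1, -11, 0) + t(8, -20, 12) into the plane: -4 + (-128)t = 60, so t = -1/2.
Intersection: (1, -11, 0) + (-1/2)·(8, -20, 12) = (-3, -1, -6).

(-3, -1, -6)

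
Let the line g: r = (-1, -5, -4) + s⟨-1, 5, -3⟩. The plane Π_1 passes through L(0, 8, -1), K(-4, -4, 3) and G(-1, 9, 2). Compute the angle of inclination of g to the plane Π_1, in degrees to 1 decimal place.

29.6

LK = (-4, -12, 4), LG = (-1, 1, 3); a normal to Π_1 is LK × LG = (-40, 8, -16).
Using L: Π_1 has equation -40x + 8y - 16z = 80.
sin θ = |n·v| / (|n||v|) = |128| / (√1920 · √35) = 0.49377.
θ ≈ 29.6°.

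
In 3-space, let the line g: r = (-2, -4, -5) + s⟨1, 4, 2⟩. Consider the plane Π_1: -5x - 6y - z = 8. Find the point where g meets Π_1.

(-1, 0, -3)

Substitute r = (-2, -4, -5) + t(1, 4, 2) into the plane: 39 + (-31)t = 8, so t = 1.
Intersection: (-2, -4, -5) + 1·(1, 4, 2) = (-1, 0, -3).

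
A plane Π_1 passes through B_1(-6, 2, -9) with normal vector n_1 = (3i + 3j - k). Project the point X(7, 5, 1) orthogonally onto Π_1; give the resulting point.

Π_1: n_1·r = n_1·B_1 gives 3x + 3y - z = -3.
Foot = X − λn with λ = (n·X − d)/|n|² = (35 − (-3))/19 = 2.
Foot = (7, 5, 1) − 2·(3, 3, -1) = (1, -1, 3).

(1, -1, 3)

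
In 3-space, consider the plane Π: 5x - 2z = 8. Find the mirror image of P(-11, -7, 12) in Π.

(19, -7, 0)

λ = (n·P − d)/|n|² = (-79 − 8)/29 = -3.
Reflection = P − 2λn = (-11, -7, 12) − (-6)·(5, 0, -2) = (19, -7, 0).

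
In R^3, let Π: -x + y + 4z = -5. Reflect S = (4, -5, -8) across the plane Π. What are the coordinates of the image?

(0, -1, 8)

λ = (n·S − d)/|n|² = (-41 − (-5))/18 = -2.
Reflection = S − 2λn = (4, -5, -8) − (-4)·(-1, 1, 4) = (0, -1, 8).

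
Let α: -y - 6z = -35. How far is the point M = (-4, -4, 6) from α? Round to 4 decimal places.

0.4932

n·M − d = (0)·(-4) + (-1)·(-4) + (-6)·(6) − (-35) = 3; |n| = √37.
Distance = |3| / √37 = 3/√37 ≈ 0.4932.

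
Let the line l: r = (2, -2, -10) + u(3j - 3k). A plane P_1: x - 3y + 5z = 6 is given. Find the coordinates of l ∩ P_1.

(2, -8, -4)

Substitute r = (2, -2, -10) + t(0, 3, -3) into the plane: -42 + (-24)t = 6, so t = -2.
Intersection: (2, -2, -10) + (-2)·(0, 3, -3) = (2, -8, -4).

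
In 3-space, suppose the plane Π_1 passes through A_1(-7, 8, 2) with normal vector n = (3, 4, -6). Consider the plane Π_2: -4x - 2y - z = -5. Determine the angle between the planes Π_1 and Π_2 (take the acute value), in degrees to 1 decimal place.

67.0

Π_1: n·r = n·A_1 gives 3x + 4y - 6z = -1.
cos θ = |n₁·n₂| / (|n₁||n₂|) = |-14| / (√61 · √21).
θ = arccos(0.39116) ≈ 67.0°.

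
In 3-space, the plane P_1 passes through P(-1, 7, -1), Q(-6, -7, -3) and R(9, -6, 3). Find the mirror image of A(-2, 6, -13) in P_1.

PQ = (-5, -14, -2), PR = (10, -13, 4); a normal to P_1 is PQ × PR = (-82, 0, 205).
Using P: P_1 has equation -82x + 205z = -123.
λ = (n·A − d)/|n|² = (-2501 − (-123))/48749 = -2/41.
Reflection = A − 2λn = (-2, 6, -13) − (-4/41)·(-82, 0, 205) = (-10, 6, 7).

(-10, 6, 7)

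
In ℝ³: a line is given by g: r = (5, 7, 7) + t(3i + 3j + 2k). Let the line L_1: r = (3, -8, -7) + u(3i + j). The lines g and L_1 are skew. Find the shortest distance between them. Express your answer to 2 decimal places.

Common perpendicular direction n = (3, 3, 2) × (3, 1, 0) = (-2, 6, -6).
With w = (3, -8, -7) − (5, 7, 7) = (-2, -15, -14), w · n = -2.
Distance = |w · n| / |n| = |-2| / √76 ≈ 0.23.

0.23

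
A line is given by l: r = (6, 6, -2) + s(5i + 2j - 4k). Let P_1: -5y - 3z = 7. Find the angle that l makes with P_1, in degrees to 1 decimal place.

2.9

sin θ = |n·v| / (|n||v|) = |2| / (√34 · √45) = 0.05113.
θ ≈ 2.9°.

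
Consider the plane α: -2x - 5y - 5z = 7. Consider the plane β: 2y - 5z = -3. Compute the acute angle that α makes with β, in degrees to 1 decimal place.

cos θ = |n₁·n₂| / (|n₁||n₂|) = |15| / (√54 · √29).
θ = arccos(0.37905) ≈ 67.7°.

67.7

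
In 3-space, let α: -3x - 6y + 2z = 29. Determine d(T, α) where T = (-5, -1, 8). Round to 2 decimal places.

n·T − d = (-3)·(-5) + (-6)·(-1) + (2)·(8) − 29 = 8; |n| = √49.
Distance = |8| / √49 = 8/√49 ≈ 1.14.

1.14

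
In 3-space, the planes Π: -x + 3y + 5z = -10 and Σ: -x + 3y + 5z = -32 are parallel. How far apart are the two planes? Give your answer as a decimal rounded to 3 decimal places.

Same normal n = (-1, 3, 5) with |n| = √35; distance = |-10 − (-32)| / |n| = 22/√35 ≈ 3.719.

3.719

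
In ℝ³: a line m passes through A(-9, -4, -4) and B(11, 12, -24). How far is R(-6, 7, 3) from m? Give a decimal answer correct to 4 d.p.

A direction vector for m is B − A = (20, 16, -20).
Taking (-9, -4, -4) on m with direction v = (20, 16, -20): w = R − (-9, -4, -4) = (3, 11, 7), and w × v = (-332, 200, -172).
Distance = |w × v| / |v| = √179808 / √1056 ≈ 13.0489.

13.0489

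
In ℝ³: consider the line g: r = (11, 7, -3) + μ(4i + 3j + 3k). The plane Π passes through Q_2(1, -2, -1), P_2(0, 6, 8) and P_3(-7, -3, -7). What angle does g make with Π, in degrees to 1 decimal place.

Q_2P_2 = (-1, 8, 9), Q_2P_3 = (-8, -1, -6); a normal to Π is Q_2P_2 × Q_2P_3 = (-39, -78, 65).
Using Q_2: Π has equation -39x - 78y + 65z = 52.
sin θ = |n·v| / (|n||v|) = |-195| / (√11830 · √34) = 0.30747.
θ ≈ 17.9°.

17.9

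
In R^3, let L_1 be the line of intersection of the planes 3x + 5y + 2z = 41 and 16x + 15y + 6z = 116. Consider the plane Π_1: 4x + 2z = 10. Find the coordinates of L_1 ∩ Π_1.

Direction of L_1: (3, 5, 2) × (16, 15, 6) = (0, 14, -35).
A point on L_1: solving the two plane equations with y = 12 gives (-1, 12, -8).
Substitute r = (-1, 12, -8) + t(0, 14, -35) into the plane: -20 + (-70)t = 10, so t = -3/7.
Intersection: (-1, 12, -8) + (-3/7)·(0, 14, -35) = (-1, 6, 7).

(-1, 6, 7)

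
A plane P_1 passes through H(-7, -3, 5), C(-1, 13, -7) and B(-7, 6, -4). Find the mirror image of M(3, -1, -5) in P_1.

HC = (6, 16, -12), HB = (0, 9, -9); a normal to P_1 is HC × HB = (-36, 54, 54).
Using H: P_1 has equation -36x + 54y + 54z = 360.
λ = (n·M − d)/|n|² = (-432 − 360)/7128 = -1/9.
Reflection = M − 2λn = (3, -1, -5) − (-2/9)·(-36, 54, 54) = (-5, 11, 7).

(-5, 11, 7)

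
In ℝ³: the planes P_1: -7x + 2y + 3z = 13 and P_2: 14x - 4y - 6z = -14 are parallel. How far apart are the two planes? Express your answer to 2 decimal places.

Rescale P_2 by 1/(-2): -7x + 2y + 3z = 7. Then distance = |13 − 7| / √62 ≈ 0.76.

0.76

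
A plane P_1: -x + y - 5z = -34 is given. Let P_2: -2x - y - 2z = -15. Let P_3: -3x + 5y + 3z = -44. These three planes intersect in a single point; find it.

Solving the 3×3 linear system -x + y - 5z = -34, -2x - y - 2z = -15, -3x + 5y + 3z = -44 (e.g. by elimination or Cramer's rule, determinant = 70) gives (7, -7, 4).

(7, -7, 4)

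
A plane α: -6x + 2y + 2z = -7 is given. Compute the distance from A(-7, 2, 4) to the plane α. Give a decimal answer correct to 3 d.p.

9.196

n·A − d = (-6)·(-7) + (2)·(2) + (2)·(4) − (-7) = 61; |n| = √44.
Distance = |61| / √44 = 61/√44 ≈ 9.196.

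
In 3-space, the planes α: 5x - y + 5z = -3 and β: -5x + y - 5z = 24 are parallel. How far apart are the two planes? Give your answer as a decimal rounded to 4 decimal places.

2.9406

Rescale β by 1/(-1): 5x - y + 5z = -24. Then distance = |-3 − (-24)| / √51 ≈ 2.9406.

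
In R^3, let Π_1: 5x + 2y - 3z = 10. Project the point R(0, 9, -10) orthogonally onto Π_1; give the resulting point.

Foot = R − λn with λ = (n·R − d)/|n|² = (48 − 10)/38 = 1.
Foot = (0, 9, -10) − 1·(5, 2, -3) = (-5, 7, -7).

(-5, 7, -7)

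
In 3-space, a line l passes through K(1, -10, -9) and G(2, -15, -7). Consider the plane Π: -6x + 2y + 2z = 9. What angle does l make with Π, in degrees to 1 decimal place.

A direction vector for l is G − K = (1, -5, 2).
sin θ = |n·v| / (|n||v|) = |-12| / (√44 · √30) = 0.33029.
θ ≈ 19.3°.

19.3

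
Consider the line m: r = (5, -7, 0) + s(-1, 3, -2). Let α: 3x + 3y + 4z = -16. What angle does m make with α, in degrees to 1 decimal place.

5.3

sin θ = |n·v| / (|n||v|) = |-2| / (√34 · √14) = 0.09167.
θ ≈ 5.3°.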